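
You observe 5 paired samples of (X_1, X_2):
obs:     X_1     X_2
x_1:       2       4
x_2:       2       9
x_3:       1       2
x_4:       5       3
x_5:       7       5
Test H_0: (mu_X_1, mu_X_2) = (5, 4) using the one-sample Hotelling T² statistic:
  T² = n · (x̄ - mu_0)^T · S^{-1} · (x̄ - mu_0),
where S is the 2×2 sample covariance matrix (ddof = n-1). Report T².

Step 1 — sample mean vector:
  mean(X_1) = (2 + 2 + 1 + 5 + 7) / 5 = 17/5 = 3.4
  mean(X_2) = (4 + 9 + 2 + 3 + 5) / 5 = 23/5 = 4.6
  x̄ = (3.4, 4.6),  deviation x̄ - mu_0 = (3.4, 4.6) - (5, 4) = (-1.6, 0.6).

Step 2 — sample covariance matrix, S[i,j] = (1/(n-1)) · Σ_k (x_{k,i} - mean_i) · (x_{k,j} - mean_j), divisor n-1 = 4:
  S[X_1,X_1] = ((-1.4)·(-1.4) + (-1.4)·(-1.4) + (-2.4)·(-2.4) + (1.6)·(1.6) + (3.6)·(3.6)) / 4 = 25.2/4 = 6.3
  S[X_1,X_2] = ((-1.4)·(-0.6) + (-1.4)·(4.4) + (-2.4)·(-2.6) + (1.6)·(-1.6) + (3.6)·(0.4)) / 4 = -0.2/4 = -0.05
  S[X_2,X_2] = ((-0.6)·(-0.6) + (4.4)·(4.4) + (-2.6)·(-2.6) + (-1.6)·(-1.6) + (0.4)·(0.4)) / 4 = 29.2/4 = 7.3
  S = [[6.3, -0.05],
 [-0.05, 7.3]].

Step 3 — invert S. det(S) = 6.3·7.3 - (-0.05)² = 45.9875.
  S^{-1} = (1/det) · [[d, -b], [-b, a]] = [[0.1587, 0.0011],
 [0.0011, 0.137]].

Step 4 — quadratic form (x̄ - mu_0)^T · S^{-1} · (x̄ - mu_0):
  S^{-1} · (x̄ - mu_0) = (-0.2533, 0.0805),
  (x̄ - mu_0)^T · [...] = (-1.6)·(-0.2533) + (0.6)·(0.0805) = 0.4536.

Step 5 — scale by n: T² = 5 · 0.4536 = 2.268.

T² ≈ 2.268


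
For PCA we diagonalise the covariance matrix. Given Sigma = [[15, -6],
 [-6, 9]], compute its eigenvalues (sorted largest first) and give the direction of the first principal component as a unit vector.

Step 1 — characteristic polynomial of 2×2 Sigma:
  det(Sigma - λI) = λ² - trace · λ + det = 0.
  trace = 15 + 9 = 24, det = 15·9 - (-6)² = 99.
Step 2 — discriminant:
  Δ = trace² - 4·det = 576 - 396 = 180.
Step 3 — eigenvalues:
  λ = (trace ± √Δ)/2 = (24 ± 13.4164)/2,
  λ_1 = 18.7082,  λ_2 = 5.2918.

Step 4 — unit eigenvector for λ_1: solve (Sigma - λ_1 I)v = 0. First row:
  (15 - 18.7082)·v_x + (-6)·v_y = 0, i.e. (-3.7082)·v_x + (-6)·v_y = 0,
  so v ∝ (b, λ_1 - a) = (-6, 3.7082); multiply by -1 so the first entry is positive: u = (6, -3.7082).
  ||u|| = √((6)² + (-3.7082)²) = √(49.7508) ≈ 7.0534,
  v_1 = u/||u|| ≈ (0.8507, -0.5257) (||v_1|| = 1).

λ_1 = 18.7082,  λ_2 = 5.2918;  v_1 ≈ (0.8507, -0.5257)


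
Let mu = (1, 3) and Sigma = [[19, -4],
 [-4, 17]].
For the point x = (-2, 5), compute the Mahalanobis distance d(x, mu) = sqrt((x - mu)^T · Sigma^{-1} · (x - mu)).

Step 1 — centre the observation: (x - mu) = (-3, 2).

Step 2 — invert Sigma. det(Sigma) = 19·17 - (-4)² = 307.
  Sigma^{-1} = (1/det) · [[d, -b], [-b, a]] = [[0.0554, 0.013],
 [0.013, 0.0619]].

Step 3 — form the quadratic (x - mu)^T · Sigma^{-1} · (x - mu):
  Sigma^{-1} · (x - mu) = (-0.1401, 0.0847).
  (x - mu)^T · [Sigma^{-1} · (x - mu)] = (-3)·(-0.1401) + (2)·(0.0847) = 0.5896.

Step 4 — take square root: d = √(0.5896) ≈ 0.7678.

d(x, mu) = √(0.5896) ≈ 0.7678


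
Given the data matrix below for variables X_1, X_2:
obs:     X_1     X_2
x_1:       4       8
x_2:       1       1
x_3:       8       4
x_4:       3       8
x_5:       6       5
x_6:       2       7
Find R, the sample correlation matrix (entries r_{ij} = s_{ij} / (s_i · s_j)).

Step 1 — column means:
  mean(X_1) = (4 + 1 + 8 + 3 + 6 + 2) / 6 = 24/6 = 4
  mean(X_2) = (8 + 1 + 4 + 8 + 5 + 7) / 6 = 33/6 = 5.5

Step 2 — sample variances and covariances s[i,j] = (1/(n-1)) · Σ_k (x_{k,i} - mean_i) · (x_{k,j} - mean_j), with n-1 = 5:
  s[X_1,X_1] = ((0)·(0) + (-3)·(-3) + (4)·(4) + (-1)·(-1) + (2)·(2) + (-2)·(-2)) / 5 = 34/5 = 6.8
  s[X_1,X_2] = ((0)·(2.5) + (-3)·(-4.5) + (4)·(-1.5) + (-1)·(2.5) + (2)·(-0.5) + (-2)·(1.5)) / 5 = 1/5 = 0.2
  s[X_2,X_2] = ((2.5)·(2.5) + (-4.5)·(-4.5) + (-1.5)·(-1.5) + (2.5)·(2.5) + (-0.5)·(-0.5) + (1.5)·(1.5)) / 5 = 37.5/5 = 7.5
  Sample standard deviations s_i = √(s[i,i]):
  s(X_1) = √(6.8) = 2.6077
  s(X_2) = √(7.5) = 2.7386

Step 3 — r_{ij} = s_{ij} / (s_i · s_j):
  r[X_1,X_1] = 1 (diagonal).
  r[X_1,X_2] = 0.2 / (2.6077 · 2.7386) = 0.2 / 7.1414 = 0.028
  r[X_2,X_2] = 1 (diagonal).

R is symmetric with unit diagonal. Assembling:

R = [[1, 0.028],
 [0.028, 1]]


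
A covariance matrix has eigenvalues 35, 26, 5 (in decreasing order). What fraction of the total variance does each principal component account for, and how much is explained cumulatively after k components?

Step 1 — total variance = trace(Sigma) = Σ λ_i = 35 + 26 + 5 = 66.

Step 2 — fraction explained by component i = λ_i / Σ λ:
  PC1: 35/66 = 0.5303
  PC2: 26/66 = 0.3939
  PC3: 5/66 = 0.0758

Step 3 — cumulative fraction after k components = (λ_1 + ... + λ_k) / Σ λ:
  k = 1: 35/66 = 0.5303
  k = 2: (35 + 26)/66 = 61/66 = 0.9242
  k = 3: (35 + 26 + 5)/66 = 66/66 = 1

Summary (fraction, with percent):

explained: PC1 0.5303 (53.03%), PC2 0.3939 (39.39%), PC3 0.0758 (7.58%);  cumulative: 0.5303, 0.9242, 1


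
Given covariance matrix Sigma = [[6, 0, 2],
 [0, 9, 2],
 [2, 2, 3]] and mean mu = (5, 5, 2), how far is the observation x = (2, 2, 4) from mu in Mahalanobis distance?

Step 1 — centre the observation: (x - mu) = (-3, -3, 2).

Step 2 — invert Sigma (cofactor / det for 3×3, or solve directly):
  Sigma^{-1} = [[0.2255, 0.0392, -0.1765],
 [0.0392, 0.1373, -0.1176],
 [-0.1765, -0.1176, 0.5294]].

Step 3 — form the quadratic (x - mu)^T · Sigma^{-1} · (x - mu):
  Sigma^{-1} · (x - mu) = (-1.1471, -0.7647, 1.9412).
  (x - mu)^T · [Sigma^{-1} · (x - mu)] = (-3)·(-1.1471) + (-3)·(-0.7647) + (2)·(1.9412) = 9.6176.

Step 4 — take square root: d = √(9.6176) ≈ 3.1012.

d(x, mu) = √(9.6176) ≈ 3.1012


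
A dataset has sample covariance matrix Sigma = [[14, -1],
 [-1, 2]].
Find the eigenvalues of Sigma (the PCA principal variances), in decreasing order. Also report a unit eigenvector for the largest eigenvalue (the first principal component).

Step 1 — characteristic polynomial of 2×2 Sigma:
  det(Sigma - λI) = λ² - trace · λ + det = 0.
  trace = 14 + 2 = 16, det = 14·2 - (-1)² = 27.
Step 2 — discriminant:
  Δ = trace² - 4·det = 256 - 108 = 148.
Step 3 — eigenvalues:
  λ = (trace ± √Δ)/2 = (16 ± 12.1655)/2,
  λ_1 = 14.0828,  λ_2 = 1.9172.

Step 4 — unit eigenvector for λ_1: solve (Sigma - λ_1 I)v = 0. First row:
  (14 - 14.0828)·v_x + (-1)·v_y = 0, i.e. (-0.0828)·v_x + (-1)·v_y = 0,
  so v ∝ (b, λ_1 - a) = (-1, 0.0828); multiply by -1 so the first entry is positive: u = (1, -0.0828).
  ||u|| = √((1)² + (-0.0828)²) = √(1.0068) ≈ 1.0034,
  v_1 = u/||u|| ≈ (0.9966, -0.0825) (||v_1|| = 1).

λ_1 = 14.0828,  λ_2 = 1.9172;  v_1 ≈ (0.9966, -0.0825)


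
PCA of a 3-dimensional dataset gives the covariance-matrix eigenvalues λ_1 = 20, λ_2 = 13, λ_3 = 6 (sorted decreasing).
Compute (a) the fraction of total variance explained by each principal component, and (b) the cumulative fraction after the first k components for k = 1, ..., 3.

Step 1 — total variance = trace(Sigma) = Σ λ_i = 20 + 13 + 6 = 39.

Step 2 — fraction explained by component i = λ_i / Σ λ:
  PC1: 20/39 = 0.5128
  PC2: 13/39 = 0.3333
  PC3: 6/39 = 0.1538

Step 3 — cumulative fraction after k components = (λ_1 + ... + λ_k) / Σ λ:
  k = 1: 20/39 = 0.5128
  k = 2: (20 + 13)/39 = 33/39 = 0.8462
  k = 3: (20 + 13 + 6)/39 = 39/39 = 1

Summary (fraction, with percent):

explained: PC1 0.5128 (51.28%), PC2 0.3333 (33.33%), PC3 0.1538 (15.38%);  cumulative: 0.5128, 0.8462, 1


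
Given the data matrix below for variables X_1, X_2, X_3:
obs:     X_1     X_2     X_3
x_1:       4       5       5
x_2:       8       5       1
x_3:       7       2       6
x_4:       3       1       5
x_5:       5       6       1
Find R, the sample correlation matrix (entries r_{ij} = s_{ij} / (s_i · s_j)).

Step 1 — column means:
  mean(X_1) = (4 + 8 + 7 + 3 + 5) / 5 = 27/5 = 5.4
  mean(X_2) = (5 + 5 + 2 + 1 + 6) / 5 = 19/5 = 3.8
  mean(X_3) = (5 + 1 + 6 + 5 + 1) / 5 = 18/5 = 3.6

Step 2 — sample variances and covariances s[i,j] = (1/(n-1)) · Σ_k (x_{k,i} - mean_i) · (x_{k,j} - mean_j), with n-1 = 4:
  s[X_1,X_1] = ((-1.4)·(-1.4) + (2.6)·(2.6) + (1.6)·(1.6) + (-2.4)·(-2.4) + (-0.4)·(-0.4)) / 4 = 17.2/4 = 4.3
  s[X_1,X_2] = ((-1.4)·(1.2) + (2.6)·(1.2) + (1.6)·(-1.8) + (-2.4)·(-2.8) + (-0.4)·(2.2)) / 4 = 4.4/4 = 1.1
  s[X_1,X_3] = ((-1.4)·(1.4) + (2.6)·(-2.6) + (1.6)·(2.4) + (-2.4)·(1.4) + (-0.4)·(-2.6)) / 4 = -7.2/4 = -1.8
  s[X_2,X_2] = ((1.2)·(1.2) + (1.2)·(1.2) + (-1.8)·(-1.8) + (-2.8)·(-2.8) + (2.2)·(2.2)) / 4 = 18.8/4 = 4.7
  s[X_2,X_3] = ((1.2)·(1.4) + (1.2)·(-2.6) + (-1.8)·(2.4) + (-2.8)·(1.4) + (2.2)·(-2.6)) / 4 = -15.4/4 = -3.85
  s[X_3,X_3] = ((1.4)·(1.4) + (-2.6)·(-2.6) + (2.4)·(2.4) + (1.4)·(1.4) + (-2.6)·(-2.6)) / 4 = 23.2/4 = 5.8
  Sample standard deviations s_i = √(s[i,i]):
  s(X_1) = √(4.3) = 2.0736
  s(X_2) = √(4.7) = 2.1679
  s(X_3) = √(5.8) = 2.4083

Step 3 — r_{ij} = s_{ij} / (s_i · s_j):
  r[X_1,X_1] = 1 (diagonal).
  r[X_1,X_2] = 1.1 / (2.0736 · 2.1679) = 1.1 / 4.4956 = 0.2447
  r[X_1,X_3] = -1.8 / (2.0736 · 2.4083) = -1.8 / 4.994 = -0.3604
  r[X_2,X_2] = 1 (diagonal).
  r[X_2,X_3] = -3.85 / (2.1679 · 2.4083) = -3.85 / 5.2211 = -0.7374
  r[X_3,X_3] = 1 (diagonal).

R is symmetric with unit diagonal. Assembling:

R = [[1, 0.2447, -0.3604],
 [0.2447, 1, -0.7374],
 [-0.3604, -0.7374, 1]]


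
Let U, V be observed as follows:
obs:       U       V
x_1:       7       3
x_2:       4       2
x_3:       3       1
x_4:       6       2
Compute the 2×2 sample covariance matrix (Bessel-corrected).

Step 1 — column means:
  mean(U) = (7 + 4 + 3 + 6) / 4 = 20/4 = 5
  mean(V) = (3 + 2 + 1 + 2) / 4 = 8/4 = 2

Step 2 — sample covariance S[i,j] = (1/(n-1)) · Σ_k (x_{k,i} - mean_i) · (x_{k,j} - mean_j), with n-1 = 3.
  S[U,U] = ((2)·(2) + (-1)·(-1) + (-2)·(-2) + (1)·(1)) / 3 = 10/3 = 3.3333
  S[U,V] = ((2)·(1) + (-1)·(0) + (-2)·(-1) + (1)·(0)) / 3 = 4/3 = 1.3333
  S[V,V] = ((1)·(1) + (0)·(0) + (-1)·(-1) + (0)·(0)) / 3 = 2/3 = 0.6667

S is symmetric (S[j,i] = S[i,j]). Assembling:

S = [[3.3333, 1.3333],
 [1.3333, 0.6667]]


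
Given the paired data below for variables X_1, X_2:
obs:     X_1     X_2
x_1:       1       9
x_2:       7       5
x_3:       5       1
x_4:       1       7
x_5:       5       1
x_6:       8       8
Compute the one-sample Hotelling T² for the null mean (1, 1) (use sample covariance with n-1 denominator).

Step 1 — sample mean vector:
  mean(X_1) = (1 + 7 + 5 + 1 + 5 + 8) / 6 = 27/6 = 4.5
  mean(X_2) = (9 + 5 + 1 + 7 + 1 + 8) / 6 = 31/6 = 5.1667
  x̄ = (4.5, 5.1667),  deviation x̄ - mu_0 = (4.5, 5.1667) - (1, 1) = (3.5, 4.1667).

Step 2 — sample covariance matrix, S[i,j] = (1/(n-1)) · Σ_k (x_{k,i} - mean_i) · (x_{k,j} - mean_j), divisor n-1 = 5:
  S[X_1,X_1] = ((-3.5)·(-3.5) + (2.5)·(2.5) + (0.5)·(0.5) + (-3.5)·(-3.5) + (0.5)·(0.5) + (3.5)·(3.5)) / 5 = 43.5/5 = 8.7
  S[X_1,X_2] = ((-3.5)·(3.8333) + (2.5)·(-0.1667) + (0.5)·(-4.1667) + (-3.5)·(1.8333) + (0.5)·(-4.1667) + (3.5)·(2.8333)) / 5 = -14.5/5 = -2.9
  S[X_2,X_2] = ((3.8333)·(3.8333) + (-0.1667)·(-0.1667) + (-4.1667)·(-4.1667) + (1.8333)·(1.8333) + (-4.1667)·(-4.1667) + (2.8333)·(2.8333)) / 5 = 60.8333/5 = 12.1667
  S = [[8.7, -2.9],
 [-2.9, 12.1667]].

Step 3 — invert S. det(S) = 8.7·12.1667 - (-2.9)² = 97.44.
  S^{-1} = (1/det) · [[d, -b], [-b, a]] = [[0.1249, 0.0298],
 [0.0298, 0.0893]].

Step 4 — quadratic form (x̄ - mu_0)^T · S^{-1} · (x̄ - mu_0):
  S^{-1} · (x̄ - mu_0) = (0.561, 0.4762),
  (x̄ - mu_0)^T · [...] = (3.5)·(0.561) + (4.1667)·(0.4762) = 3.9477.

Step 5 — scale by n: T² = 6 · 3.9477 = 23.6864.

T² ≈ 23.6864


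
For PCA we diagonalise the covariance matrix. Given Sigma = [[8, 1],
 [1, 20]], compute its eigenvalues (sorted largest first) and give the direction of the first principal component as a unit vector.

Step 1 — characteristic polynomial of 2×2 Sigma:
  det(Sigma - λI) = λ² - trace · λ + det = 0.
  trace = 8 + 20 = 28, det = 8·20 - (1)² = 159.
Step 2 — discriminant:
  Δ = trace² - 4·det = 784 - 636 = 148.
Step 3 — eigenvalues:
  λ = (trace ± √Δ)/2 = (28 ± 12.1655)/2,
  λ_1 = 20.0828,  λ_2 = 7.9172.

Step 4 — unit eigenvector for λ_1: solve (Sigma - λ_1 I)v = 0. First row:
  (8 - 20.0828)·v_x + (1)·v_y = 0, i.e. (-12.0828)·v_x + (1)·v_y = 0,
  so v ∝ (b, λ_1 - a) = (1, 12.0828) = u.
  ||u|| = √((1)² + (12.0828)²) = √(146.9932) ≈ 12.1241,
  v_1 = u/||u|| ≈ (0.0825, 0.9966) (||v_1|| = 1).

λ_1 = 20.0828,  λ_2 = 7.9172;  v_1 ≈ (0.0825, 0.9966)


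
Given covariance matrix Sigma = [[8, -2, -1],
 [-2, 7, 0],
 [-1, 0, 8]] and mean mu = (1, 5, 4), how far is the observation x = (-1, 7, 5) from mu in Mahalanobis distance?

Step 1 — centre the observation: (x - mu) = (-2, 2, 1).

Step 2 — invert Sigma (cofactor / det for 3×3, or solve directly):
  Sigma^{-1} = [[0.1369, 0.0391, 0.0171],
 [0.0391, 0.154, 0.0049],
 [0.0171, 0.0049, 0.1271]].

Step 3 — form the quadratic (x - mu)^T · Sigma^{-1} · (x - mu):
  Sigma^{-1} · (x - mu) = (-0.1785, 0.2347, 0.1027).
  (x - mu)^T · [Sigma^{-1} · (x - mu)] = (-2)·(-0.1785) + (2)·(0.2347) + (1)·(0.1027) = 0.9291.

Step 4 — take square root: d = √(0.9291) ≈ 0.9639.

d(x, mu) = √(0.9291) ≈ 0.9639


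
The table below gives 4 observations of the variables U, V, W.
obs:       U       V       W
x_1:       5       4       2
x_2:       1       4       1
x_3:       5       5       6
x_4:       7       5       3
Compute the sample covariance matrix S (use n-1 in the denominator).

Step 1 — column means:
  mean(U) = (5 + 1 + 5 + 7) / 4 = 18/4 = 4.5
  mean(V) = (4 + 4 + 5 + 5) / 4 = 18/4 = 4.5
  mean(W) = (2 + 1 + 6 + 3) / 4 = 12/4 = 3

Step 2 — sample covariance S[i,j] = (1/(n-1)) · Σ_k (x_{k,i} - mean_i) · (x_{k,j} - mean_j), with n-1 = 3.
  S[U,U] = ((0.5)·(0.5) + (-3.5)·(-3.5) + (0.5)·(0.5) + (2.5)·(2.5)) / 3 = 19/3 = 6.3333
  S[U,V] = ((0.5)·(-0.5) + (-3.5)·(-0.5) + (0.5)·(0.5) + (2.5)·(0.5)) / 3 = 3/3 = 1
  S[U,W] = ((0.5)·(-1) + (-3.5)·(-2) + (0.5)·(3) + (2.5)·(0)) / 3 = 8/3 = 2.6667
  S[V,V] = ((-0.5)·(-0.5) + (-0.5)·(-0.5) + (0.5)·(0.5) + (0.5)·(0.5)) / 3 = 1/3 = 0.3333
  S[V,W] = ((-0.5)·(-1) + (-0.5)·(-2) + (0.5)·(3) + (0.5)·(0)) / 3 = 3/3 = 1
  S[W,W] = ((-1)·(-1) + (-2)·(-2) + (3)·(3) + (0)·(0)) / 3 = 14/3 = 4.6667

S is symmetric (S[j,i] = S[i,j]). Assembling:

S = [[6.3333, 1, 2.6667],
 [1, 0.3333, 1],
 [2.6667, 1, 4.6667]]


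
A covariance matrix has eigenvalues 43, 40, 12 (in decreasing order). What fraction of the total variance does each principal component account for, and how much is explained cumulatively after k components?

Step 1 — total variance = trace(Sigma) = Σ λ_i = 43 + 40 + 12 = 95.

Step 2 — fraction explained by component i = λ_i / Σ λ:
  PC1: 43/95 = 0.4526
  PC2: 40/95 = 0.4211
  PC3: 12/95 = 0.1263

Step 3 — cumulative fraction after k components = (λ_1 + ... + λ_k) / Σ λ:
  k = 1: 43/95 = 0.4526
  k = 2: (43 + 40)/95 = 83/95 = 0.8737
  k = 3: (43 + 40 + 12)/95 = 95/95 = 1

Summary (fraction, with percent):

explained: PC1 0.4526 (45.26%), PC2 0.4211 (42.11%), PC3 0.1263 (12.63%);  cumulative: 0.4526, 0.8737, 1


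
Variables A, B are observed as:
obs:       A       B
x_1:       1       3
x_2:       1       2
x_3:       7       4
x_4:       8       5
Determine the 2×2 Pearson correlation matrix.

Step 1 — column means:
  mean(A) = (1 + 1 + 7 + 8) / 4 = 17/4 = 4.25
  mean(B) = (3 + 2 + 4 + 5) / 4 = 14/4 = 3.5

Step 2 — sample variances and covariances s[i,j] = (1/(n-1)) · Σ_k (x_{k,i} - mean_i) · (x_{k,j} - mean_j), with n-1 = 3:
  s[A,A] = ((-3.25)·(-3.25) + (-3.25)·(-3.25) + (2.75)·(2.75) + (3.75)·(3.75)) / 3 = 42.75/3 = 14.25
  s[A,B] = ((-3.25)·(-0.5) + (-3.25)·(-1.5) + (2.75)·(0.5) + (3.75)·(1.5)) / 3 = 13.5/3 = 4.5
  s[B,B] = ((-0.5)·(-0.5) + (-1.5)·(-1.5) + (0.5)·(0.5) + (1.5)·(1.5)) / 3 = 5/3 = 1.6667
  Sample standard deviations s_i = √(s[i,i]):
  s(A) = √(14.25) = 3.7749
  s(B) = √(1.6667) = 1.291

Step 3 — r_{ij} = s_{ij} / (s_i · s_j):
  r[A,A] = 1 (diagonal).
  r[A,B] = 4.5 / (3.7749 · 1.291) = 4.5 / 4.8734 = 0.9234
  r[B,B] = 1 (diagonal).

R is symmetric with unit diagonal. Assembling:

R = [[1, 0.9234],
 [0.9234, 1]]


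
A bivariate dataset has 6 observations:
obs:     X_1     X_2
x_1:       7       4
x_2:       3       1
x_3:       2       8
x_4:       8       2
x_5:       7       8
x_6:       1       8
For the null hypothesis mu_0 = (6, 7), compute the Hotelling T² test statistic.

Step 1 — sample mean vector:
  mean(X_1) = (7 + 3 + 2 + 8 + 7 + 1) / 6 = 28/6 = 4.6667
  mean(X_2) = (4 + 1 + 8 + 2 + 8 + 8) / 6 = 31/6 = 5.1667
  x̄ = (4.6667, 5.1667),  deviation x̄ - mu_0 = (4.6667, 5.1667) - (6, 7) = (-1.3333, -1.8333).

Step 2 — sample covariance matrix, S[i,j] = (1/(n-1)) · Σ_k (x_{k,i} - mean_i) · (x_{k,j} - mean_j), divisor n-1 = 5:
  S[X_1,X_1] = ((2.3333)·(2.3333) + (-1.6667)·(-1.6667) + (-2.6667)·(-2.6667) + (3.3333)·(3.3333) + (2.3333)·(2.3333) + (-3.6667)·(-3.6667)) / 5 = 45.3333/5 = 9.0667
  S[X_1,X_2] = ((2.3333)·(-1.1667) + (-1.6667)·(-4.1667) + (-2.6667)·(2.8333) + (3.3333)·(-3.1667) + (2.3333)·(2.8333) + (-3.6667)·(2.8333)) / 5 = -17.6667/5 = -3.5333
  S[X_2,X_2] = ((-1.1667)·(-1.1667) + (-4.1667)·(-4.1667) + (2.8333)·(2.8333) + (-3.1667)·(-3.1667) + (2.8333)·(2.8333) + (2.8333)·(2.8333)) / 5 = 52.8333/5 = 10.5667
  S = [[9.0667, -3.5333],
 [-3.5333, 10.5667]].

Step 3 — invert S. det(S) = 9.0667·10.5667 - (-3.5333)² = 83.32.
  S^{-1} = (1/det) · [[d, -b], [-b, a]] = [[0.1268, 0.0424],
 [0.0424, 0.1088]].

Step 4 — quadratic form (x̄ - mu_0)^T · S^{-1} · (x̄ - mu_0):
  S^{-1} · (x̄ - mu_0) = (-0.2468, -0.256),
  (x̄ - mu_0)^T · [...] = (-1.3333)·(-0.2468) + (-1.8333)·(-0.256) = 0.7985.

Step 5 — scale by n: T² = 6 · 0.7985 = 4.7912.

T² ≈ 4.7912


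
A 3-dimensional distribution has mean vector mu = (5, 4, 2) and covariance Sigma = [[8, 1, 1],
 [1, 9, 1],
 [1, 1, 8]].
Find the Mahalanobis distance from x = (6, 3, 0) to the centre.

Step 1 — centre the observation: (x - mu) = (1, -1, -2).

Step 2 — invert Sigma (cofactor / det for 3×3, or solve directly):
  Sigma^{-1} = [[0.1284, -0.0127, -0.0145],
 [-0.0127, 0.1139, -0.0127],
 [-0.0145, -0.0127, 0.1284]].

Step 3 — form the quadratic (x - mu)^T · Sigma^{-1} · (x - mu):
  Sigma^{-1} · (x - mu) = (0.17, -0.1013, -0.2586).
  (x - mu)^T · [Sigma^{-1} · (x - mu)] = (1)·(0.17) + (-1)·(-0.1013) + (-2)·(-0.2586) = 0.7884.

Step 4 — take square root: d = √(0.7884) ≈ 0.8879.

d(x, mu) = √(0.7884) ≈ 0.8879


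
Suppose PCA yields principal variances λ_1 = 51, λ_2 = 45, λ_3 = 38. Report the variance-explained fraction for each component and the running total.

Step 1 — total variance = trace(Sigma) = Σ λ_i = 51 + 45 + 38 = 134.

Step 2 — fraction explained by component i = λ_i / Σ λ:
  PC1: 51/134 = 0.3806
  PC2: 45/134 = 0.3358
  PC3: 38/134 = 0.2836

Step 3 — cumulative fraction after k components = (λ_1 + ... + λ_k) / Σ λ:
  k = 1: 51/134 = 0.3806
  k = 2: (51 + 45)/134 = 96/134 = 0.7164
  k = 3: (51 + 45 + 38)/134 = 134/134 = 1

Summary (fraction, with percent):

explained: PC1 0.3806 (38.06%), PC2 0.3358 (33.58%), PC3 0.2836 (28.36%);  cumulative: 0.3806, 0.7164, 1


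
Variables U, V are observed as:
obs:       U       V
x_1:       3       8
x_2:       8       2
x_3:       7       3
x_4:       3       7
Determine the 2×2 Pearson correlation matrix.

Step 1 — column means:
  mean(U) = (3 + 8 + 7 + 3) / 4 = 21/4 = 5.25
  mean(V) = (8 + 2 + 3 + 7) / 4 = 20/4 = 5

Step 2 — sample variances and covariances s[i,j] = (1/(n-1)) · Σ_k (x_{k,i} - mean_i) · (x_{k,j} - mean_j), with n-1 = 3:
  s[U,U] = ((-2.25)·(-2.25) + (2.75)·(2.75) + (1.75)·(1.75) + (-2.25)·(-2.25)) / 3 = 20.75/3 = 6.9167
  s[U,V] = ((-2.25)·(3) + (2.75)·(-3) + (1.75)·(-2) + (-2.25)·(2)) / 3 = -23/3 = -7.6667
  s[V,V] = ((3)·(3) + (-3)·(-3) + (-2)·(-2) + (2)·(2)) / 3 = 26/3 = 8.6667
  Sample standard deviations s_i = √(s[i,i]):
  s(U) = √(6.9167) = 2.63
  s(V) = √(8.6667) = 2.9439

Step 3 — r_{ij} = s_{ij} / (s_i · s_j):
  r[U,U] = 1 (diagonal).
  r[U,V] = -7.6667 / (2.63 · 2.9439) = -7.6667 / 7.7424 = -0.9902
  r[V,V] = 1 (diagonal).

R is symmetric with unit diagonal. Assembling:

R = [[1, -0.9902],
 [-0.9902, 1]]


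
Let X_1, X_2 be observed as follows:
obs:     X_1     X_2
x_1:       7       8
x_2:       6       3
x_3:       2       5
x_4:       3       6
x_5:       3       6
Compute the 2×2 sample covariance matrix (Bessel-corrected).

Step 1 — column means:
  mean(X_1) = (7 + 6 + 2 + 3 + 3) / 5 = 21/5 = 4.2
  mean(X_2) = (8 + 3 + 5 + 6 + 6) / 5 = 28/5 = 5.6

Step 2 — sample covariance S[i,j] = (1/(n-1)) · Σ_k (x_{k,i} - mean_i) · (x_{k,j} - mean_j), with n-1 = 4.
  S[X_1,X_1] = ((2.8)·(2.8) + (1.8)·(1.8) + (-2.2)·(-2.2) + (-1.2)·(-1.2) + (-1.2)·(-1.2)) / 4 = 18.8/4 = 4.7
  S[X_1,X_2] = ((2.8)·(2.4) + (1.8)·(-2.6) + (-2.2)·(-0.6) + (-1.2)·(0.4) + (-1.2)·(0.4)) / 4 = 2.4/4 = 0.6
  S[X_2,X_2] = ((2.4)·(2.4) + (-2.6)·(-2.6) + (-0.6)·(-0.6) + (0.4)·(0.4) + (0.4)·(0.4)) / 4 = 13.2/4 = 3.3

S is symmetric (S[j,i] = S[i,j]). Assembling:

S = [[4.7, 0.6],
 [0.6, 3.3]]


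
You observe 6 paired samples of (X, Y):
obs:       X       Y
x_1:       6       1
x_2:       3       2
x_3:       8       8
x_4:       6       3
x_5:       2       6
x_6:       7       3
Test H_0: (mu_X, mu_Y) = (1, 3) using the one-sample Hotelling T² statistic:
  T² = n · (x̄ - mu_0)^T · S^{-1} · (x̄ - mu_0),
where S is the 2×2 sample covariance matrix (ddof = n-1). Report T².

Step 1 — sample mean vector:
  mean(X) = (6 + 3 + 8 + 6 + 2 + 7) / 6 = 32/6 = 5.3333
  mean(Y) = (1 + 2 + 8 + 3 + 6 + 3) / 6 = 23/6 = 3.8333
  x̄ = (5.3333, 3.8333),  deviation x̄ - mu_0 = (5.3333, 3.8333) - (1, 3) = (4.3333, 0.8333).

Step 2 — sample covariance matrix, S[i,j] = (1/(n-1)) · Σ_k (x_{k,i} - mean_i) · (x_{k,j} - mean_j), divisor n-1 = 5:
  S[X,X] = ((0.6667)·(0.6667) + (-2.3333)·(-2.3333) + (2.6667)·(2.6667) + (0.6667)·(0.6667) + (-3.3333)·(-3.3333) + (1.6667)·(1.6667)) / 5 = 27.3333/5 = 5.4667
  S[X,Y] = ((0.6667)·(-2.8333) + (-2.3333)·(-1.8333) + (2.6667)·(4.1667) + (0.6667)·(-0.8333) + (-3.3333)·(2.1667) + (1.6667)·(-0.8333)) / 5 = 4.3333/5 = 0.8667
  S[Y,Y] = ((-2.8333)·(-2.8333) + (-1.8333)·(-1.8333) + (4.1667)·(4.1667) + (-0.8333)·(-0.8333) + (2.1667)·(2.1667) + (-0.8333)·(-0.8333)) / 5 = 34.8333/5 = 6.9667
  S = [[5.4667, 0.8667],
 [0.8667, 6.9667]].

Step 3 — invert S. det(S) = 5.4667·6.9667 - (0.8667)² = 37.3333.
  S^{-1} = (1/det) · [[d, -b], [-b, a]] = [[0.1866, -0.0232],
 [-0.0232, 0.1464]].

Step 4 — quadratic form (x̄ - mu_0)^T · S^{-1} · (x̄ - mu_0):
  S^{-1} · (x̄ - mu_0) = (0.7893, 0.0214),
  (x̄ - mu_0)^T · [...] = (4.3333)·(0.7893) + (0.8333)·(0.0214) = 3.4381.

Step 5 — scale by n: T² = 6 · 3.4381 = 20.6286.

T² ≈ 20.6286


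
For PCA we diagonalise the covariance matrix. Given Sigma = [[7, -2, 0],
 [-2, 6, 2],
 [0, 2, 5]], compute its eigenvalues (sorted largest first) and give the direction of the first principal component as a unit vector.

Step 1 — characteristic polynomial p(λ) = det(λI - Sigma) = λ³ - tr·λ² + c_1·λ - det, where tr = trace, c_1 = sum of the principal 2×2 minors, det = det(Sigma):
  tr = 7 + 6 + 5 = 18,
  c_1 = (7·6 - (-2)²) + (7·5 - (0)²) + (6·5 - (2)²) = 38 + 35 + 26 = 99,
  det = 7·(6·5 - (2)²) - (-2)·((-2)·5 - (2)·(0)) + (0)·((-2)·(2) - 6·(0)) = 7·(26) - (-2)·(-10) + (0)·(-4) = 162.
  So p(λ) = λ³ - 18λ² + 99λ - 162.
Step 2 — look for an integer root (rational root theorem: any rational root is an integer divisor of 162). Testing λ = 3:
  p(3) = 27 - 162 + 297 - 162 = 0  ✓
  Dividing out (λ - 3): p(λ) = (λ - 3)(λ² - 15λ + 54).
Step 3 — remaining eigenvalues from the quadratic λ² - 15λ + 54 = 0:
  Δ = 15² - 4·54 = 225 - 216 = 9,  λ = (15 ± √9)/2 = (15 ± 3)/2 = 9 or 6.
  Sorted: λ_1 = 9,  λ_2 = 6,  λ_3 = 3  (check: sum = 18 = tr ✓).

Step 4 — unit eigenvector for λ_1 = 9: v spans the null space of (Sigma - λ_1 I), whose rows are
  r_1 = (-2, -2, 0),  r_2 = (-2, -3, 2),  r_3 = (0, 2, -4).
  v is orthogonal to every row, so take v ∝ r_1 × r_2 = ((-2)·(2) - (0)·(-3), (0)·(-2) - (-2)·(2), (-2)·(-3) - (-2)·(-2)) = (-4, 4, 2).
  Rescale (divide by 2; multiply by -1 so the first nonzero entry is positive): u = (2, -2, -1).
  ||u|| = √((2)² + (-2)² + (-1)²) = √(9) = 3,  v_1 = u/||u|| ≈ (0.6667, -0.6667, -0.3333) (||v_1|| = 1).

λ_1 = 9,  λ_2 = 6,  λ_3 = 3;  v_1 ≈ (0.6667, -0.6667, -0.3333)


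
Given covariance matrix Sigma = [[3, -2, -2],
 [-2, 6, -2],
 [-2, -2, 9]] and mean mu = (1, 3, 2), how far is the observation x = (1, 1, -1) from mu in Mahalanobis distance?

Step 1 — centre the observation: (x - mu) = (0, -2, -3).

Step 2 — invert Sigma (cofactor / det for 3×3, or solve directly):
  Sigma^{-1} = [[0.6757, 0.2973, 0.2162],
 [0.2973, 0.3108, 0.1351],
 [0.2162, 0.1351, 0.1892]].

Step 3 — form the quadratic (x - mu)^T · Sigma^{-1} · (x - mu):
  Sigma^{-1} · (x - mu) = (-1.2432, -1.027, -0.8378).
  (x - mu)^T · [Sigma^{-1} · (x - mu)] = (0)·(-1.2432) + (-2)·(-1.027) + (-3)·(-0.8378) = 4.5676.

Step 4 — take square root: d = √(4.5676) ≈ 2.1372.

d(x, mu) = √(4.5676) ≈ 2.1372


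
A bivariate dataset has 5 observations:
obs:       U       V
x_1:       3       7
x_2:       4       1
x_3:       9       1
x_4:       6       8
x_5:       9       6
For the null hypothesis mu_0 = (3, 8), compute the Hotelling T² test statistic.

Step 1 — sample mean vector:
  mean(U) = (3 + 4 + 9 + 6 + 9) / 5 = 31/5 = 6.2
  mean(V) = (7 + 1 + 1 + 8 + 6) / 5 = 23/5 = 4.6
  x̄ = (6.2, 4.6),  deviation x̄ - mu_0 = (6.2, 4.6) - (3, 8) = (3.2, -3.4).

Step 2 — sample covariance matrix, S[i,j] = (1/(n-1)) · Σ_k (x_{k,i} - mean_i) · (x_{k,j} - mean_j), divisor n-1 = 4:
  S[U,U] = ((-3.2)·(-3.2) + (-2.2)·(-2.2) + (2.8)·(2.8) + (-0.2)·(-0.2) + (2.8)·(2.8)) / 4 = 30.8/4 = 7.7
  S[U,V] = ((-3.2)·(2.4) + (-2.2)·(-3.6) + (2.8)·(-3.6) + (-0.2)·(3.4) + (2.8)·(1.4)) / 4 = -6.6/4 = -1.65
  S[V,V] = ((2.4)·(2.4) + (-3.6)·(-3.6) + (-3.6)·(-3.6) + (3.4)·(3.4) + (1.4)·(1.4)) / 4 = 45.2/4 = 11.3
  S = [[7.7, -1.65],
 [-1.65, 11.3]].

Step 3 — invert S. det(S) = 7.7·11.3 - (-1.65)² = 84.2875.
  S^{-1} = (1/det) · [[d, -b], [-b, a]] = [[0.1341, 0.0196],
 [0.0196, 0.0914]].

Step 4 — quadratic form (x̄ - mu_0)^T · S^{-1} · (x̄ - mu_0):
  S^{-1} · (x̄ - mu_0) = (0.3624, -0.248),
  (x̄ - mu_0)^T · [...] = (3.2)·(0.3624) + (-3.4)·(-0.248) = 2.0029.

Step 5 — scale by n: T² = 5 · 2.0029 = 10.0145.

T² ≈ 10.0145


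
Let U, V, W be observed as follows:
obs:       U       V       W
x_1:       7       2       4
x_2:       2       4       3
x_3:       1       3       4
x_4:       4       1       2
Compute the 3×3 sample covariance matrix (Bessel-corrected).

Step 1 — column means:
  mean(U) = (7 + 2 + 1 + 4) / 4 = 14/4 = 3.5
  mean(V) = (2 + 4 + 3 + 1) / 4 = 10/4 = 2.5
  mean(W) = (4 + 3 + 4 + 2) / 4 = 13/4 = 3.25

Step 2 — sample covariance S[i,j] = (1/(n-1)) · Σ_k (x_{k,i} - mean_i) · (x_{k,j} - mean_j), with n-1 = 3.
  S[U,U] = ((3.5)·(3.5) + (-1.5)·(-1.5) + (-2.5)·(-2.5) + (0.5)·(0.5)) / 3 = 21/3 = 7
  S[U,V] = ((3.5)·(-0.5) + (-1.5)·(1.5) + (-2.5)·(0.5) + (0.5)·(-1.5)) / 3 = -6/3 = -2
  S[U,W] = ((3.5)·(0.75) + (-1.5)·(-0.25) + (-2.5)·(0.75) + (0.5)·(-1.25)) / 3 = 0.5/3 = 0.1667
  S[V,V] = ((-0.5)·(-0.5) + (1.5)·(1.5) + (0.5)·(0.5) + (-1.5)·(-1.5)) / 3 = 5/3 = 1.6667
  S[V,W] = ((-0.5)·(0.75) + (1.5)·(-0.25) + (0.5)·(0.75) + (-1.5)·(-1.25)) / 3 = 1.5/3 = 0.5
  S[W,W] = ((0.75)·(0.75) + (-0.25)·(-0.25) + (0.75)·(0.75) + (-1.25)·(-1.25)) / 3 = 2.75/3 = 0.9167

S is symmetric (S[j,i] = S[i,j]). Assembling:

S = [[7, -2, 0.1667],
 [-2, 1.6667, 0.5],
 [0.1667, 0.5, 0.9167]]


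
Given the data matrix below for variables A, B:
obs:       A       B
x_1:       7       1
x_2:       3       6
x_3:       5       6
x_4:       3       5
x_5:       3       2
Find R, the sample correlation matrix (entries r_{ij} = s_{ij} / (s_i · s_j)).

Step 1 — column means:
  mean(A) = (7 + 3 + 5 + 3 + 3) / 5 = 21/5 = 4.2
  mean(B) = (1 + 6 + 6 + 5 + 2) / 5 = 20/5 = 4

Step 2 — sample variances and covariances s[i,j] = (1/(n-1)) · Σ_k (x_{k,i} - mean_i) · (x_{k,j} - mean_j), with n-1 = 4:
  s[A,A] = ((2.8)·(2.8) + (-1.2)·(-1.2) + (0.8)·(0.8) + (-1.2)·(-1.2) + (-1.2)·(-1.2)) / 4 = 12.8/4 = 3.2
  s[A,B] = ((2.8)·(-3) + (-1.2)·(2) + (0.8)·(2) + (-1.2)·(1) + (-1.2)·(-2)) / 4 = -8/4 = -2
  s[B,B] = ((-3)·(-3) + (2)·(2) + (2)·(2) + (1)·(1) + (-2)·(-2)) / 4 = 22/4 = 5.5
  Sample standard deviations s_i = √(s[i,i]):
  s(A) = √(3.2) = 1.7889
  s(B) = √(5.5) = 2.3452

Step 3 — r_{ij} = s_{ij} / (s_i · s_j):
  r[A,A] = 1 (diagonal).
  r[A,B] = -2 / (1.7889 · 2.3452) = -2 / 4.1952 = -0.4767
  r[B,B] = 1 (diagonal).

R is symmetric with unit diagonal. Assembling:

R = [[1, -0.4767],
 [-0.4767, 1]]


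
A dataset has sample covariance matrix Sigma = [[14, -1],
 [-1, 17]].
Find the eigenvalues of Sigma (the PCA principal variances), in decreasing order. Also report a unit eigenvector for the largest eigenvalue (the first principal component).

Step 1 — characteristic polynomial of 2×2 Sigma:
  det(Sigma - λI) = λ² - trace · λ + det = 0.
  trace = 14 + 17 = 31, det = 14·17 - (-1)² = 237.
Step 2 — discriminant:
  Δ = trace² - 4·det = 961 - 948 = 13.
Step 3 — eigenvalues:
  λ = (trace ± √Δ)/2 = (31 ± 3.6056)/2,
  λ_1 = 17.3028,  λ_2 = 13.6972.

Step 4 — unit eigenvector for λ_1: solve (Sigma - λ_1 I)v = 0. First row:
  (14 - 17.3028)·v_x + (-1)·v_y = 0, i.e. (-3.3028)·v_x + (-1)·v_y = 0,
  so v ∝ (b, λ_1 - a) = (-1, 3.3028); multiply by -1 so the first entry is positive: u = (1, -3.3028).
  ||u|| = √((1)² + (-3.3028)²) = √(11.9083) ≈ 3.4508,
  v_1 = u/||u|| ≈ (0.2898, -0.9571) (||v_1|| = 1).

λ_1 = 17.3028,  λ_2 = 13.6972;  v_1 ≈ (0.2898, -0.9571)


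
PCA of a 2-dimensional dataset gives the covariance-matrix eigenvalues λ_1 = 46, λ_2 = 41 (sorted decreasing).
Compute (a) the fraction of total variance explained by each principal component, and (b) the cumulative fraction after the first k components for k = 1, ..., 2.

Step 1 — total variance = trace(Sigma) = Σ λ_i = 46 + 41 = 87.

Step 2 — fraction explained by component i = λ_i / Σ λ:
  PC1: 46/87 = 0.5287
  PC2: 41/87 = 0.4713

Step 3 — cumulative fraction after k components = (λ_1 + ... + λ_k) / Σ λ:
  k = 1: 46/87 = 0.5287
  k = 2: (46 + 41)/87 = 87/87 = 1

Summary (fraction, with percent):

explained: PC1 0.5287 (52.87%), PC2 0.4713 (47.13%);  cumulative: 0.5287, 1


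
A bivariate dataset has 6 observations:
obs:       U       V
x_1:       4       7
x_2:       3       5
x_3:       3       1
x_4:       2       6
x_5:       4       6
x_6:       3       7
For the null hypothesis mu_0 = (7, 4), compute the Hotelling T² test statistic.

Step 1 — sample mean vector:
  mean(U) = (4 + 3 + 3 + 2 + 4 + 3) / 6 = 19/6 = 3.1667
  mean(V) = (7 + 5 + 1 + 6 + 6 + 7) / 6 = 32/6 = 5.3333
  x̄ = (3.1667, 5.3333),  deviation x̄ - mu_0 = (3.1667, 5.3333) - (7, 4) = (-3.8333, 1.3333).

Step 2 — sample covariance matrix, S[i,j] = (1/(n-1)) · Σ_k (x_{k,i} - mean_i) · (x_{k,j} - mean_j), divisor n-1 = 5:
  S[U,U] = ((0.8333)·(0.8333) + (-0.1667)·(-0.1667) + (-0.1667)·(-0.1667) + (-1.1667)·(-1.1667) + (0.8333)·(0.8333) + (-0.1667)·(-0.1667)) / 5 = 2.8333/5 = 0.5667
  S[U,V] = ((0.8333)·(1.6667) + (-0.1667)·(-0.3333) + (-0.1667)·(-4.3333) + (-1.1667)·(0.6667) + (0.8333)·(0.6667) + (-0.1667)·(1.6667)) / 5 = 1.6667/5 = 0.3333
  S[V,V] = ((1.6667)·(1.6667) + (-0.3333)·(-0.3333) + (-4.3333)·(-4.3333) + (0.6667)·(0.6667) + (0.6667)·(0.6667) + (1.6667)·(1.6667)) / 5 = 25.3333/5 = 5.0667
  S = [[0.5667, 0.3333],
 [0.3333, 5.0667]].

Step 3 — invert S. det(S) = 0.5667·5.0667 - (0.3333)² = 2.76.
  S^{-1} = (1/det) · [[d, -b], [-b, a]] = [[1.8357, -0.1208],
 [-0.1208, 0.2053]].

Step 4 — quadratic form (x̄ - mu_0)^T · S^{-1} · (x̄ - mu_0):
  S^{-1} · (x̄ - mu_0) = (-7.1981, 0.7367),
  (x̄ - mu_0)^T · [...] = (-3.8333)·(-7.1981) + (1.3333)·(0.7367) = 28.5749.

Step 5 — scale by n: T² = 6 · 28.5749 = 171.4493.

T² ≈ 171.4493


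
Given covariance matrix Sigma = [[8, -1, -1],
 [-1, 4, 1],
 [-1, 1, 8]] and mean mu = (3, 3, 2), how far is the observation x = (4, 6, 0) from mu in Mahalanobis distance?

Step 1 — centre the observation: (x - mu) = (1, 3, -2).

Step 2 — invert Sigma (cofactor / det for 3×3, or solve directly):
  Sigma^{-1} = [[0.1303, 0.0294, 0.0126],
 [0.0294, 0.2647, -0.0294],
 [0.0126, -0.0294, 0.1303]].

Step 3 — form the quadratic (x - mu)^T · Sigma^{-1} · (x - mu):
  Sigma^{-1} · (x - mu) = (0.1933, 0.8824, -0.3361).
  (x - mu)^T · [Sigma^{-1} · (x - mu)] = (1)·(0.1933) + (3)·(0.8824) + (-2)·(-0.3361) = 3.5126.

Step 4 — take square root: d = √(3.5126) ≈ 1.8742.

d(x, mu) = √(3.5126) ≈ 1.8742


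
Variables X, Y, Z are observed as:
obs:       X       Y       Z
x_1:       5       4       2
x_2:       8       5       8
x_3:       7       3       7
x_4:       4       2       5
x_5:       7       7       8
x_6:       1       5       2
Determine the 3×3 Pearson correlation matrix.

Step 1 — column means:
  mean(X) = (5 + 8 + 7 + 4 + 7 + 1) / 6 = 32/6 = 5.3333
  mean(Y) = (4 + 5 + 3 + 2 + 7 + 5) / 6 = 26/6 = 4.3333
  mean(Z) = (2 + 8 + 7 + 5 + 8 + 2) / 6 = 32/6 = 5.3333

Step 2 — sample variances and covariances s[i,j] = (1/(n-1)) · Σ_k (x_{k,i} - mean_i) · (x_{k,j} - mean_j), with n-1 = 5:
  s[X,X] = ((-0.3333)·(-0.3333) + (2.6667)·(2.6667) + (1.6667)·(1.6667) + (-1.3333)·(-1.3333) + (1.6667)·(1.6667) + (-4.3333)·(-4.3333)) / 5 = 33.3333/5 = 6.6667
  s[X,Y] = ((-0.3333)·(-0.3333) + (2.6667)·(0.6667) + (1.6667)·(-1.3333) + (-1.3333)·(-2.3333) + (1.6667)·(2.6667) + (-4.3333)·(0.6667)) / 5 = 4.3333/5 = 0.8667
  s[X,Z] = ((-0.3333)·(-3.3333) + (2.6667)·(2.6667) + (1.6667)·(1.6667) + (-1.3333)·(-0.3333) + (1.6667)·(2.6667) + (-4.3333)·(-3.3333)) / 5 = 30.3333/5 = 6.0667
  s[Y,Y] = ((-0.3333)·(-0.3333) + (0.6667)·(0.6667) + (-1.3333)·(-1.3333) + (-2.3333)·(-2.3333) + (2.6667)·(2.6667) + (0.6667)·(0.6667)) / 5 = 15.3333/5 = 3.0667
  s[Y,Z] = ((-0.3333)·(-3.3333) + (0.6667)·(2.6667) + (-1.3333)·(1.6667) + (-2.3333)·(-0.3333) + (2.6667)·(2.6667) + (0.6667)·(-3.3333)) / 5 = 6.3333/5 = 1.2667
  s[Z,Z] = ((-3.3333)·(-3.3333) + (2.6667)·(2.6667) + (1.6667)·(1.6667) + (-0.3333)·(-0.3333) + (2.6667)·(2.6667) + (-3.3333)·(-3.3333)) / 5 = 39.3333/5 = 7.8667
  Sample standard deviations s_i = √(s[i,i]):
  s(X) = √(6.6667) = 2.582
  s(Y) = √(3.0667) = 1.7512
  s(Z) = √(7.8667) = 2.8048

Step 3 — r_{ij} = s_{ij} / (s_i · s_j):
  r[X,X] = 1 (diagonal).
  r[X,Y] = 0.8667 / (2.582 · 1.7512) = 0.8667 / 4.5216 = 0.1917
  r[X,Z] = 6.0667 / (2.582 · 2.8048) = 6.0667 / 7.2419 = 0.8377
  r[Y,Y] = 1 (diagonal).
  r[Y,Z] = 1.2667 / (1.7512 · 2.8048) = 1.2667 / 4.9117 = 0.2579
  r[Z,Z] = 1 (diagonal).

R is symmetric with unit diagonal. Assembling:

R = [[1, 0.1917, 0.8377],
 [0.1917, 1, 0.2579],
 [0.8377, 0.2579, 1]]


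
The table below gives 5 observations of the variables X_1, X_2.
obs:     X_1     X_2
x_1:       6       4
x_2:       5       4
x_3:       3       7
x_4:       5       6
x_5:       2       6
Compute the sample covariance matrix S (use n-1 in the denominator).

Step 1 — column means:
  mean(X_1) = (6 + 5 + 3 + 5 + 2) / 5 = 21/5 = 4.2
  mean(X_2) = (4 + 4 + 7 + 6 + 6) / 5 = 27/5 = 5.4

Step 2 — sample covariance S[i,j] = (1/(n-1)) · Σ_k (x_{k,i} - mean_i) · (x_{k,j} - mean_j), with n-1 = 4.
  S[X_1,X_1] = ((1.8)·(1.8) + (0.8)·(0.8) + (-1.2)·(-1.2) + (0.8)·(0.8) + (-2.2)·(-2.2)) / 4 = 10.8/4 = 2.7
  S[X_1,X_2] = ((1.8)·(-1.4) + (0.8)·(-1.4) + (-1.2)·(1.6) + (0.8)·(0.6) + (-2.2)·(0.6)) / 4 = -6.4/4 = -1.6
  S[X_2,X_2] = ((-1.4)·(-1.4) + (-1.4)·(-1.4) + (1.6)·(1.6) + (0.6)·(0.6) + (0.6)·(0.6)) / 4 = 7.2/4 = 1.8

S is symmetric (S[j,i] = S[i,j]). Assembling:

S = [[2.7, -1.6],
 [-1.6, 1.8]]


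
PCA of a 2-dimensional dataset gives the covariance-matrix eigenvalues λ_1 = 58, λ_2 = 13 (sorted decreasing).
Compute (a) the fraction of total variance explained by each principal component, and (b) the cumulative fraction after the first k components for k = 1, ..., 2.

Step 1 — total variance = trace(Sigma) = Σ λ_i = 58 + 13 = 71.

Step 2 — fraction explained by component i = λ_i / Σ λ:
  PC1: 58/71 = 0.8169
  PC2: 13/71 = 0.1831

Step 3 — cumulative fraction after k components = (λ_1 + ... + λ_k) / Σ λ:
  k = 1: 58/71 = 0.8169
  k = 2: (58 + 13)/71 = 71/71 = 1

Summary (fraction, with percent):

explained: PC1 0.8169 (81.69%), PC2 0.1831 (18.31%);  cumulative: 0.8169, 1


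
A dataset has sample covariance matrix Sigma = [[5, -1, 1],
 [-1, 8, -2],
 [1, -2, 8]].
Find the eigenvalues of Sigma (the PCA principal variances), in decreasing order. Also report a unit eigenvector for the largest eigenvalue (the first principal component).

Step 1 — characteristic polynomial p(λ) = det(λI - Sigma) = λ³ - tr·λ² + c_1·λ - det, where tr = trace, c_1 = sum of the principal 2×2 minors, det = det(Sigma):
  tr = 5 + 8 + 8 = 21,
  c_1 = (5·8 - (-1)²) + (5·8 - (1)²) + (8·8 - (-2)²) = 39 + 39 + 60 = 138,
  det = 5·(8·8 - (-2)²) - (-1)·((-1)·8 - (-2)·(1)) + (1)·((-1)·(-2) - 8·(1)) = 5·(60) - (-1)·(-6) + (1)·(-6) = 288.
  So p(λ) = λ³ - 21λ² + 138λ - 288.
Step 2 — look for an integer root (rational root theorem: any rational root is an integer divisor of 288). Testing λ = 6:
  p(6) = 216 - 756 + 828 - 288 = 0  ✓
  Dividing out (λ - 6): p(λ) = (λ - 6)(λ² - 15λ + 48).
Step 3 — remaining eigenvalues from the quadratic λ² - 15λ + 48 = 0:
  Δ = 15² - 4·48 = 225 - 192 = 33,  λ = (15 ± √33)/2 = (15 ± 5.7446)/2 ≈ 10.3723 or 4.6277.
  Sorted: λ_1 = 10.3723,  λ_2 = 6,  λ_3 = 4.6277  (check: sum = 21 = tr ✓).

Step 4 — unit eigenvector for λ_1 ≈ 10.3723: v spans the null space of (Sigma - λ_1 I), whose rows are
  r_1 = (-5.3723, -1, 1),  r_2 = (-1, -2.3723, -2),  r_3 = (1, -2, -2.3723).
  v is orthogonal to every row, so take v ∝ r_1 × r_2 = ((-1)·(-2) - (1)·(-2.3723), (1)·(-1) - (-5.3723)·(-2), (-5.3723)·(-2.3723) - (-1)·(-1)) ≈ (4.3723, -11.7446, 11.7446).
  Let u = (4.3723, -11.7446, 11.7446).
  ||u|| = √((4.3723)² + (-11.7446)² + (11.7446)²) = √(294.9863) ≈ 17.1752,  v_1 = u/||u|| ≈ (0.2546, -0.6838, 0.6838) (||v_1|| = 1).

λ_1 = 10.3723,  λ_2 = 6,  λ_3 = 4.6277;  v_1 ≈ (0.2546, -0.6838, 0.6838)


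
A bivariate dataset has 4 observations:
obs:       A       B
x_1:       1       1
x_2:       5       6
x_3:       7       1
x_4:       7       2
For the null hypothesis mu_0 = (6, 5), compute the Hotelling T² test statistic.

Step 1 — sample mean vector:
  mean(A) = (1 + 5 + 7 + 7) / 4 = 20/4 = 5
  mean(B) = (1 + 6 + 1 + 2) / 4 = 10/4 = 2.5
  x̄ = (5, 2.5),  deviation x̄ - mu_0 = (5, 2.5) - (6, 5) = (-1, -2.5).

Step 2 — sample covariance matrix, S[i,j] = (1/(n-1)) · Σ_k (x_{k,i} - mean_i) · (x_{k,j} - mean_j), divisor n-1 = 3:
  S[A,A] = ((-4)·(-4) + (0)·(0) + (2)·(2) + (2)·(2)) / 3 = 24/3 = 8
  S[A,B] = ((-4)·(-1.5) + (0)·(3.5) + (2)·(-1.5) + (2)·(-0.5)) / 3 = 2/3 = 0.6667
  S[B,B] = ((-1.5)·(-1.5) + (3.5)·(3.5) + (-1.5)·(-1.5) + (-0.5)·(-0.5)) / 3 = 17/3 = 5.6667
  S = [[8, 0.6667],
 [0.6667, 5.6667]].

Step 3 — invert S. det(S) = 8·5.6667 - (0.6667)² = 44.8889.
  S^{-1} = (1/det) · [[d, -b], [-b, a]] = [[0.1262, -0.0149],
 [-0.0149, 0.1782]].

Step 4 — quadratic form (x̄ - mu_0)^T · S^{-1} · (x̄ - mu_0):
  S^{-1} · (x̄ - mu_0) = (-0.0891, -0.4307),
  (x̄ - mu_0)^T · [...] = (-1)·(-0.0891) + (-2.5)·(-0.4307) = 1.1658.

Step 5 — scale by n: T² = 4 · 1.1658 = 4.6634.

T² ≈ 4.6634


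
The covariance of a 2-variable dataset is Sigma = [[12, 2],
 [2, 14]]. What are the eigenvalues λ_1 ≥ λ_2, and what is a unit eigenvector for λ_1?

Step 1 — characteristic polynomial of 2×2 Sigma:
  det(Sigma - λI) = λ² - trace · λ + det = 0.
  trace = 12 + 14 = 26, det = 12·14 - (2)² = 164.
Step 2 — discriminant:
  Δ = trace² - 4·det = 676 - 656 = 20.
Step 3 — eigenvalues:
  λ = (trace ± √Δ)/2 = (26 ± 4.4721)/2,
  λ_1 = 15.2361,  λ_2 = 10.7639.

Step 4 — unit eigenvector for λ_1: solve (Sigma - λ_1 I)v = 0. First row:
  (12 - 15.2361)·v_x + (2)·v_y = 0, i.e. (-3.2361)·v_x + (2)·v_y = 0,
  so v ∝ (b, λ_1 - a) = (2, 3.2361) = u.
  ||u|| = √((2)² + (3.2361)²) = √(14.4721) ≈ 3.8042,
  v_1 = u/||u|| ≈ (0.5257, 0.8507) (||v_1|| = 1).

λ_1 = 15.2361,  λ_2 = 10.7639;  v_1 ≈ (0.5257, 0.8507)
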